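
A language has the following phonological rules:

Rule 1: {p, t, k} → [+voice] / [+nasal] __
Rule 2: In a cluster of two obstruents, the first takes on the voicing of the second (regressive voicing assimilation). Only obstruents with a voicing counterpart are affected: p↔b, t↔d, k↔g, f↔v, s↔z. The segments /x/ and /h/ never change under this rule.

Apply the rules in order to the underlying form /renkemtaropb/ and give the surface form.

rengemdarobb

Rule 1 (post-nasal voicing): /k/ is a voiceless stop immediately after the nasal /n/, so it voices to [g]. /t/ is a voiceless stop immediately after the nasal /m/, so it voices to [d]. /renkemtaropb/ → rengemdaropb.
Rule 2 (regressive voicing assimilation): /p/ precedes the voiced obstruent /b/, so it voices to [b] by assimilation. /rengemdaropb/ → rengemdarobb.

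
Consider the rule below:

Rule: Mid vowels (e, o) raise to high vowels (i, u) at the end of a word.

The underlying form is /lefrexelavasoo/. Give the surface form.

/o/ is a mid vowel in word-final position, so it raises to [u].
The other instances of /e/, /o/ do not occur in the required environment and remain unchanged.
Surface form: [lefrexelavasou].

lefrexelavasou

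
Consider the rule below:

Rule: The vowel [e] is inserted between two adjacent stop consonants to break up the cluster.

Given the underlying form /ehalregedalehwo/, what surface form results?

No segment of /ehalregedalehwo/ meets the structural description of the rule, so the form surfaces unchanged.

ehalregedalehwo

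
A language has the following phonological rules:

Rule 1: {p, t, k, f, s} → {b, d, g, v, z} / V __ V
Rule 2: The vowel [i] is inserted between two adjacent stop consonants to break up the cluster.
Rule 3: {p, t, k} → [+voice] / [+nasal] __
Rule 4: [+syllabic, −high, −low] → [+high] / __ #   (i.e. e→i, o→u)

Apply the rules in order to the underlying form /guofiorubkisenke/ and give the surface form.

Rule 1 (intervocalic voicing): /f/ is a voiceless obstruent between vowels /o/ and /i/, so it voices to [v]. /s/ is a voiceless obstruent between vowels /i/ and /e/, so it voices to [z]. /guofiorubkisenke/ → guoviorubkizenke.
Rule 2 (stop-cluster i-epenthesis): /b/ and /k/ form a stop–stop cluster, so [i] is inserted between them. /guoviorubkizenke/ → guoviorubikizenke.
Rule 3 (post-nasal voicing): /k/ is a voiceless stop immediately after the nasal /n/, so it voices to [g]. /guoviorubikizenke/ → guoviorubikizenge.
Rule 4 (final vowel raising): /e/ is a mid vowel in word-final position, so it raises to [i]. /guoviorubikizenge/ → guoviorubikizengi.

guoviorubikizengi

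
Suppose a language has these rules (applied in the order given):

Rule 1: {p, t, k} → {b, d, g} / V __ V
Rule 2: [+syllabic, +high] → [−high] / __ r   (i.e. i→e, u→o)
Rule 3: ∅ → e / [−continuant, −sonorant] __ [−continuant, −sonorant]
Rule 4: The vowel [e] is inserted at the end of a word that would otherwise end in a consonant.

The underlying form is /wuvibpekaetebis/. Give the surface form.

Rule 1 (intervocalic voicing): /k/ is a voiceless stop between vowels /e/ and /a/, so it voices to [g]. /t/ is a voiceless stop between vowels /e/ and /e/, so it voices to [d]. /wuvibpekaetebis/ → wuvibpegaedebis.
Rule 2 (pre-rhotic lowering): no segment meets the environment; /wuvibpegaedebis/ is unchanged.
Rule 3 (stop-cluster e-epenthesis): /b/ and /p/ form a stop–stop cluster, so [e] is inserted between them. /wuvibpegaedebis/ → wuvibepegaedebis.
Rule 4 (final e-epenthesis): the form ends in the consonant /s/, so [e] is inserted word-finally. /wuvibepegaedebis/ → wuvibepegaedebise.

wuvibepegaedebise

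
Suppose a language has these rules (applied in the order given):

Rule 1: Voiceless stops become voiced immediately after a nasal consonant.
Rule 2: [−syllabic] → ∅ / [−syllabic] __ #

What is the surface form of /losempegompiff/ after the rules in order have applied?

losembegombif

Rule 1 (post-nasal voicing): /p/ is a voiceless stop immediately after the nasal /m/, so it voices to [b]. /p/ is a voiceless stop immediately after the nasal /m/, so it voices to [b]. /losempegompiff/ → losembegombiff.
Rule 2 (final cluster simplification): /f/ is the second consonant of a word-final cluster /ff/, so it deletes. /losembegombiff/ → losembegombif.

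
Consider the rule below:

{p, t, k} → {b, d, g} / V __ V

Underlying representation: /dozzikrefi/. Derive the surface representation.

dozzikrefi

No segment of /dozzikrefi/ meets the structural description of the rule, so the form surfaces unchanged.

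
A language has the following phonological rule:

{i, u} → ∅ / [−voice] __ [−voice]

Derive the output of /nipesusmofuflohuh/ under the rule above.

nipessmofflohh

/u/ is a high vowel flanked by voiceless consonants /s/ and /s/, so it deletes.
/u/ is a high vowel flanked by voiceless consonants /f/ and /f/, so it deletes.
/u/ is a high vowel flanked by voiceless consonants /h/ and /h/, so it deletes.
The other instance of /i/ does not occur in the required environment and remains unchanged.
Surface form: [nipessmofflohh].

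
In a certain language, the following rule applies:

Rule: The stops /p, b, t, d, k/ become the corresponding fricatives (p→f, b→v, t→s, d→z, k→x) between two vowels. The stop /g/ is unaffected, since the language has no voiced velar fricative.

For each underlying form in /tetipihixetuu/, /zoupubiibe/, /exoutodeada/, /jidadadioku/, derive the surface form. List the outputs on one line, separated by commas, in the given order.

/tetipihixetuu/: /t/ is a stop between vowels /e/ and /i/, so it spirantizes to the fricative [s]. /p/ is a stop between vowels /i/ and /i/, so it spirantizes to the fricative [f]. /t/ is a stop between vowels /e/ and /u/, so it spirantizes to the fricative [s]. → [tesifihixesuu].
/zoupubiibe/: /p/ is a stop between vowels /u/ and /u/, so it spirantizes to the fricative [f]. /b/ is a stop between vowels /u/ and /i/, so it spirantizes to the fricative [v]. /b/ is a stop between vowels /i/ and /e/, so it spirantizes to the fricative [v]. → [zoufuviive].
/exoutodeada/: /t/ is a stop between vowels /u/ and /o/, so it spirantizes to the fricative [s]. /d/ is a stop between vowels /o/ and /e/, so it spirantizes to the fricative [z]. /d/ is a stop between vowels /a/ and /a/, so it spirantizes to the fricative [z]. → [exousozeaza].
/jidadadioku/: /d/ is a stop between vowels /i/ and /a/, so it spirantizes to the fricative [z]. /d/ is a stop between vowels /a/ and /a/, so it spirantizes to the fricative [z]. /d/ is a stop between vowels /a/ and /i/, so it spirantizes to the fricative [z]. /k/ is a stop between vowels /o/ and /u/, so it spirantizes to the fricative [x]. → [jizazazioxu].

tesifihixesuu, zoufuviive, exousozeaza, jizazazioxu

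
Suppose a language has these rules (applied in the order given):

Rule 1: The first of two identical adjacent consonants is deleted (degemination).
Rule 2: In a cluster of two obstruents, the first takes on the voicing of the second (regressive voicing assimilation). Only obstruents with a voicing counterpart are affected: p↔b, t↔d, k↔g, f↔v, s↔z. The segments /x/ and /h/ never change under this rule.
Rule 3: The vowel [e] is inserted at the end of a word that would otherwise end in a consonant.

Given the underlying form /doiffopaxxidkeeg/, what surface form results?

doifopaxitkeege

Rule 1 (degemination): /ff/ is a geminate; the first /f/ deletes. /xx/ is a geminate; the first /x/ deletes. /doiffopaxxidkeeg/ → doifopaxidkeeg.
Rule 2 (regressive voicing assimilation): /d/ precedes the voiceless obstruent /k/, so it devoices to [t] by assimilation. /doifopaxidkeeg/ → doifopaxitkeeg.
Rule 3 (final e-epenthesis): the form ends in the consonant /g/, so [e] is inserted word-finally. /doifopaxitkeeg/ → doifopaxitkeege.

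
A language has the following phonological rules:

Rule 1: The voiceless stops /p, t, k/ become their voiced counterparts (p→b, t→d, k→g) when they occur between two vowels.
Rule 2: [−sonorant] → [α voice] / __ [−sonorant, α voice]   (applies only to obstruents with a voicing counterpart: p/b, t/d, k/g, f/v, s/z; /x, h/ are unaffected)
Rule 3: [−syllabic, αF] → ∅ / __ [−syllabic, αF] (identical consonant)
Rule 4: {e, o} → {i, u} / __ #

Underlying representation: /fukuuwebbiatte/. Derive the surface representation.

fuguuwebiati

Rule 1 (intervocalic voicing): /k/ is a voiceless stop between vowels /u/ and /u/, so it voices to [g]. /fukuuwebbiatte/ → fuguuwebbiatte.
Rule 2 (regressive voicing assimilation): no segment meets the environment; /fuguuwebbiatte/ is unchanged.
Rule 3 (degemination): /bb/ is a geminate; the first /b/ deletes. /tt/ is a geminate; the first /t/ deletes. /fuguuwebbiatte/ → fuguuwebiate.
Rule 4 (final vowel raising): /e/ is a mid vowel in word-final position, so it raises to [i]. /fuguuwebiate/ → fuguuwebiati.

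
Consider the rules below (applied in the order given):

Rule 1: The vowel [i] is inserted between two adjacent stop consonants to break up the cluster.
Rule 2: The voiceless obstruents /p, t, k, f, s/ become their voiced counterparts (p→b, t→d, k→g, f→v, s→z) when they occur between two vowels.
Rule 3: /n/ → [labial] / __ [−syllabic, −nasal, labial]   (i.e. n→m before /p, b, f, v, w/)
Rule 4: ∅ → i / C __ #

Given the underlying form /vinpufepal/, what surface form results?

vimpuvebali

Rule 1 (stop-cluster i-epenthesis): no segment meets the environment; /vinpufepal/ is unchanged.
Rule 2 (intervocalic voicing): /f/ is a voiceless obstruent between vowels /u/ and /e/, so it voices to [v]. /p/ is a voiceless obstruent between vowels /e/ and /a/, so it voices to [b]. /vinpufepal/ → vinpuvebal.
Rule 3 (nasal place assimilation): /n/ precedes the labial consonant /p/, so it assimilates in place to [m]. /vinpuvebal/ → vimpuvebal.
Rule 4 (final i-epenthesis): the form ends in the consonant /l/, so [i] is inserted word-finally. /vimpuvebal/ → vimpuvebali.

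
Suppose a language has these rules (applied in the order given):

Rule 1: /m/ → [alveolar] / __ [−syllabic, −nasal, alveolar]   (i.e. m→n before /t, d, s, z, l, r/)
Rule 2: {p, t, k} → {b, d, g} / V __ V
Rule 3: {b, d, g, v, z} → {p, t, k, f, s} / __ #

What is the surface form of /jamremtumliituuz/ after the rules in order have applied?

janrentunliiduus

Rule 1 (nasal place assimilation): /m/ precedes the alveolar consonant /r/, so it assimilates in place to [n]. /m/ precedes the alveolar consonant /t/, so it assimilates in place to [n]. /m/ precedes the alveolar consonant /l/, so it assimilates in place to [n]. /jamremtumliituuz/ → janrentunliituuz.
Rule 2 (intervocalic voicing): /t/ is a voiceless stop between vowels /i/ and /u/, so it voices to [d]. /janrentunliituuz/ → janrentunliiduuz.
Rule 3 (final devoicing): /z/ is a voiced obstruent in word-final position, so it devoices to [s]. /janrentunliiduuz/ → janrentunliiduus.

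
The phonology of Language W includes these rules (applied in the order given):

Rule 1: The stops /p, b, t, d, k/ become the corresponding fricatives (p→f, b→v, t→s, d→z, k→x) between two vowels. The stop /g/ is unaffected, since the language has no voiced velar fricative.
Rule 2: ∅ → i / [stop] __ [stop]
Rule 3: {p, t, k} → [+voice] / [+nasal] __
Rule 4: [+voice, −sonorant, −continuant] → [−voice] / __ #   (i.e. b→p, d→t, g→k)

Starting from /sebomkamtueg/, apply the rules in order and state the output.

Rule 1 (intervocalic spirantization): /b/ is a stop between vowels /e/ and /o/, so it spirantizes to the fricative [v]. /sebomkamtueg/ → sevomkamtueg.
Rule 2 (stop-cluster i-epenthesis): no segment meets the environment; /sevomkamtueg/ is unchanged.
Rule 3 (post-nasal voicing): /k/ is a voiceless stop immediately after the nasal /m/, so it voices to [g]. /t/ is a voiceless stop immediately after the nasal /m/, so it voices to [d]. /sevomkamtueg/ → sevomgamdueg.
Rule 4 (final devoicing): /g/ is a voiced stop in word-final position, so it devoices to [k]. /sevomgamdueg/ → sevomgamduek.

sevomgamduek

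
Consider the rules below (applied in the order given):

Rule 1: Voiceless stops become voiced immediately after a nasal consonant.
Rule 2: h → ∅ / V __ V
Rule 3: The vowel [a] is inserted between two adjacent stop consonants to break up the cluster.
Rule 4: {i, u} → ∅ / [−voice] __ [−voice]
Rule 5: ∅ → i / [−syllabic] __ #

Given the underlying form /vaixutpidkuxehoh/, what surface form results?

vaixtapidakxeohi

Rule 1 (post-nasal voicing): no segment meets the environment; /vaixutpidkuxehoh/ is unchanged.
Rule 2 (intervocalic h-deletion): /h/ occurs between vowels /e/ and /o/, so it deletes. /vaixutpidkuxehoh/ → vaixutpidkuxeoh.
Rule 3 (stop-cluster a-epenthesis): /t/ and /p/ form a stop–stop cluster, so [a] is inserted between them. /d/ and /k/ form a stop–stop cluster, so [a] is inserted between them. /vaixutpidkuxeoh/ → vaixutapidakuxeoh.
Rule 4 (high vowel syncope): /u/ is a high vowel flanked by voiceless consonants /x/ and /t/, so it deletes. /u/ is a high vowel flanked by voiceless consonants /k/ and /x/, so it deletes. /vaixutapidakuxeoh/ → vaixtapidakxeoh.
Rule 5 (final i-epenthesis): the form ends in the consonant /h/, so [i] is inserted word-finally. /vaixtapidakxeoh/ → vaixtapidakxeohi.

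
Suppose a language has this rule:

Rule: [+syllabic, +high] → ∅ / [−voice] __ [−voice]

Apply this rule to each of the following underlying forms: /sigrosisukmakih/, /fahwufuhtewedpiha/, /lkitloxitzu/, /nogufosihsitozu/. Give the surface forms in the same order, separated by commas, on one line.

/sigrosisukmakih/: /i/ is a high vowel flanked by voiceless consonants /s/ and /s/, so it deletes. /u/ is a high vowel flanked by voiceless consonants /s/ and /k/, so it deletes. /i/ is a high vowel flanked by voiceless consonants /k/ and /h/, so it deletes. → [sigrosskmakh].
/fahwufuhtewedpiha/: /u/ is a high vowel flanked by voiceless consonants /f/ and /h/, so it deletes. /i/ is a high vowel flanked by voiceless consonants /p/ and /h/, so it deletes. → [fahwufhtewedpha].
/lkitloxitzu/: /i/ is a high vowel flanked by voiceless consonants /k/ and /t/, so it deletes. /i/ is a high vowel flanked by voiceless consonants /x/ and /t/, so it deletes. → [lktloxtzu].
/nogufosihsitozu/: /i/ is a high vowel flanked by voiceless consonants /s/ and /h/, so it deletes. /i/ is a high vowel flanked by voiceless consonants /s/ and /t/, so it deletes. → [nogufoshstozu].

sigrosskmakh, fahwufhtewedpha, lktloxtzu, nogufoshstozu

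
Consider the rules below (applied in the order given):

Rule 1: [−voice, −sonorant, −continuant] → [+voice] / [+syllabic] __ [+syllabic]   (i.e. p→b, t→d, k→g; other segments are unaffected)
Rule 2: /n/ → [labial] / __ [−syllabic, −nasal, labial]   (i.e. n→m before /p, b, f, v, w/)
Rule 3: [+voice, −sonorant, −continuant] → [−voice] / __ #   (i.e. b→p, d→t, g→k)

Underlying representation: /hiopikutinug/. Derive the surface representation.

hiobigudinuk

Rule 1 (intervocalic voicing): /p/ is a voiceless stop between vowels /o/ and /i/, so it voices to [b]. /k/ is a voiceless stop between vowels /i/ and /u/, so it voices to [g]. /t/ is a voiceless stop between vowels /u/ and /i/, so it voices to [d]. /hiopikutinug/ → hiobigudinug.
Rule 2 (nasal place assimilation): no segment meets the environment; /hiobigudinug/ is unchanged.
Rule 3 (final devoicing): /g/ is a voiced stop in word-final position, so it devoices to [k]. /hiobigudinug/ → hiobigudinuk.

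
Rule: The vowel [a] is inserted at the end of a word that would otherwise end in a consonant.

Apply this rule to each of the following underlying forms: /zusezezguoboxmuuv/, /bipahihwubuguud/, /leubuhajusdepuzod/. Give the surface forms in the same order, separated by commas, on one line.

/zusezezguoboxmuuv/: the form ends in the consonant /v/, so [a] is inserted word-finally. → [zusezezguoboxmuuva].
/bipahihwubuguud/: the form ends in the consonant /d/, so [a] is inserted word-finally. → [bipahihwubuguuda].
/leubuhajusdepuzod/: the form ends in the consonant /d/, so [a] is inserted word-finally. → [leubuhajusdepuzoda].

zusezezguoboxmuuva, bipahihwubuguuda, leubuhajusdepuzoda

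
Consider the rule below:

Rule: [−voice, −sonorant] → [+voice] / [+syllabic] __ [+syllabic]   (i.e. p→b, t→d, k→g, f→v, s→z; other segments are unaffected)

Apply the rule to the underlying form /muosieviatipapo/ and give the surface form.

muozieviadibabo

/s/ is a voiceless obstruent between vowels /o/ and /i/, so it voices to [z].
/t/ is a voiceless obstruent between vowels /a/ and /i/, so it voices to [d].
/p/ is a voiceless obstruent between vowels /i/ and /a/, so it voices to [b].
/p/ is a voiceless obstruent between vowels /a/ and /o/, so it voices to [b].
Surface form: [muozieviadibabo].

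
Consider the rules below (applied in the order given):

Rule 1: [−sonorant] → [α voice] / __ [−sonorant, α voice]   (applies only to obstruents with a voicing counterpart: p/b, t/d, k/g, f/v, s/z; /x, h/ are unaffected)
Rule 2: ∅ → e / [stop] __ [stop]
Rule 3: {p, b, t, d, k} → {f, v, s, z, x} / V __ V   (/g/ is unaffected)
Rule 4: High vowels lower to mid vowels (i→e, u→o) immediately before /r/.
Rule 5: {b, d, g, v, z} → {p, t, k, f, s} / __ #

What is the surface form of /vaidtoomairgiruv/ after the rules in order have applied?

Rule 1 (regressive voicing assimilation): /d/ precedes the voiceless obstruent /t/, so it devoices to [t] by assimilation. /vaidtoomairgiruv/ → vaittoomairgiruv.
Rule 2 (stop-cluster e-epenthesis): /t/ and /t/ form a stop–stop cluster, so [e] is inserted between them. /vaittoomairgiruv/ → vaitetoomairgiruv.
Rule 3 (intervocalic spirantization): /t/ is a stop between vowels /i/ and /e/, so it spirantizes to the fricative [s]. /t/ is a stop between vowels /e/ and /o/, so it spirantizes to the fricative [s]. /vaitetoomairgiruv/ → vaisesoomairgiruv.
Rule 4 (pre-rhotic lowering): /i/ is a high vowel immediately before /r/, so it lowers to [e]. /i/ is a high vowel immediately before /r/, so it lowers to [e]. /vaisesoomairgiruv/ → vaisesoomaergeruv.
Rule 5 (final devoicing): /v/ is a voiced obstruent in word-final position, so it devoices to [f]. /vaisesoomaergeruv/ → vaisesoomaergeruf.

vaisesoomaergeruf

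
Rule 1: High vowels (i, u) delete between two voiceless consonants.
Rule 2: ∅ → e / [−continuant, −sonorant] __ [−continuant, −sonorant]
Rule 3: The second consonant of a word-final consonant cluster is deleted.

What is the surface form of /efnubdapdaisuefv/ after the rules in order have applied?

Rule 1 (high vowel syncope): no segment meets the environment; /efnubdapdaisuefv/ is unchanged.
Rule 2 (stop-cluster e-epenthesis): /b/ and /d/ form a stop–stop cluster, so [e] is inserted between them. /p/ and /d/ form a stop–stop cluster, so [e] is inserted between them. /efnubdapdaisuefv/ → efnubedapedaisuefv.
Rule 3 (final cluster simplification): /v/ is the second consonant of a word-final cluster /fv/, so it deletes. /efnubedapedaisuefv/ → efnubedapedaisuef.

efnubedapedaisuef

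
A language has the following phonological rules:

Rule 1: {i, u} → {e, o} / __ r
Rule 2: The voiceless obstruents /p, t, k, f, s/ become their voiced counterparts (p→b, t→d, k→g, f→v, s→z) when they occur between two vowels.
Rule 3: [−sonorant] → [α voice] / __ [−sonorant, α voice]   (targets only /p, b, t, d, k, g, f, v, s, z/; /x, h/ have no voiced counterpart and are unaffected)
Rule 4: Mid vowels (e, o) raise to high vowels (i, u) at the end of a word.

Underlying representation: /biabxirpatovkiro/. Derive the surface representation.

biapxerpadofkeru

Rule 1 (pre-rhotic lowering): /i/ is a high vowel immediately before /r/, so it lowers to [e]. /i/ is a high vowel immediately before /r/, so it lowers to [e]. /biabxirpatovkiro/ → biabxerpatovkero.
Rule 2 (intervocalic voicing): /t/ is a voiceless obstruent between vowels /a/ and /o/, so it voices to [d]. /biabxerpatovkero/ → biabxerpadovkero.
Rule 3 (regressive voicing assimilation): /b/ precedes the voiceless obstruent /x/, so it devoices to [p] by assimilation. /v/ precedes the voiceless obstruent /k/, so it devoices to [f] by assimilation. /biabxerpadovkero/ → biapxerpadofkero.
Rule 4 (final vowel raising): /o/ is a mid vowel in word-final position, so it raises to [u]. /biapxerpadofkero/ → biapxerpadofkeru.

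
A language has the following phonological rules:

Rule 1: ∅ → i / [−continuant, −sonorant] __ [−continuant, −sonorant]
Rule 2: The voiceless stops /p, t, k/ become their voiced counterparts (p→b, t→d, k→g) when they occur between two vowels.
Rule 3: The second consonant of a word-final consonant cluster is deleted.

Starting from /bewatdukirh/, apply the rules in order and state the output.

Rule 1 (stop-cluster i-epenthesis): /t/ and /d/ form a stop–stop cluster, so [i] is inserted between them. /bewatdukirh/ → bewatidukirh.
Rule 2 (intervocalic voicing): /t/ is a voiceless stop between vowels /a/ and /i/, so it voices to [d]. /k/ is a voiceless stop between vowels /u/ and /i/, so it voices to [g]. /bewatidukirh/ → bewadidugirh.
Rule 3 (final cluster simplification): /h/ is the second consonant of a word-final cluster /rh/, so it deletes. /bewadidugirh/ → bewadidugir.

bewadidugir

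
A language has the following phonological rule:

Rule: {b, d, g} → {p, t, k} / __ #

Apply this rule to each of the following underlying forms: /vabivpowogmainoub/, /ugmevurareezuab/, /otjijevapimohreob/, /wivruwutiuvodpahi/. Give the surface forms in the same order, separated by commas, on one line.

/vabivpowogmainoub/: /b/ is a voiced stop in word-final position, so it devoices to [p]. → [vabivpowogmainoup].
/ugmevurareezuab/: /b/ is a voiced stop in word-final position, so it devoices to [p]. → [ugmevurareezuap].
/otjijevapimohreob/: /b/ is a voiced stop in word-final position, so it devoices to [p]. → [otjijevapimohreop].
/wivruwutiuvodpahi/: the rule's environment is not met; surfaces unchanged as [wivruwutiuvodpahi].

vabivpowogmainoup, ugmevurareezuap, otjijevapimohreop, wivruwutiuvodpahi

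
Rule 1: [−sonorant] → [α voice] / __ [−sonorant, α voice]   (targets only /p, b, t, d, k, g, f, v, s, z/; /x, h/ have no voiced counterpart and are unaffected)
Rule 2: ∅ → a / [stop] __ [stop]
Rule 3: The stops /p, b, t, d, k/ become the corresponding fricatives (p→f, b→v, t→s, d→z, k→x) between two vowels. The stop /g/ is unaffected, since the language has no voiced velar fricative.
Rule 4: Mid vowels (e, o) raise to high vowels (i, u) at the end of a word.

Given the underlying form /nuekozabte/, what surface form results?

Rule 1 (regressive voicing assimilation): /b/ precedes the voiceless obstruent /t/, so it devoices to [p] by assimilation. /nuekozabte/ → nuekozapte.
Rule 2 (stop-cluster a-epenthesis): /p/ and /t/ form a stop–stop cluster, so [a] is inserted between them. /nuekozapte/ → nuekozapate.
Rule 3 (intervocalic spirantization): /k/ is a stop between vowels /e/ and /o/, so it spirantizes to the fricative [x]. /p/ is a stop between vowels /a/ and /a/, so it spirantizes to the fricative [f]. /t/ is a stop between vowels /a/ and /e/, so it spirantizes to the fricative [s]. /nuekozapate/ → nuexozafase.
Rule 4 (final vowel raising): /e/ is a mid vowel in word-final position, so it raises to [i]. /nuexozafase/ → nuexozafasi.

nuexozafasi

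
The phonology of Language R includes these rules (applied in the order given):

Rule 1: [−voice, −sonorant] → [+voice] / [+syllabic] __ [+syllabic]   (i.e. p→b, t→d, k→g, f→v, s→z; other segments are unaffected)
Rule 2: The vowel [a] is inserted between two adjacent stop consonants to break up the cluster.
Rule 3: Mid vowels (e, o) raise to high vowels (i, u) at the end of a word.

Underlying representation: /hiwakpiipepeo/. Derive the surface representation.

hiwakapiibebeu

Rule 1 (intervocalic voicing): /p/ is a voiceless obstruent between vowels /i/ and /e/, so it voices to [b]. /p/ is a voiceless obstruent between vowels /e/ and /e/, so it voices to [b]. /hiwakpiipepeo/ → hiwakpiibebeo.
Rule 2 (stop-cluster a-epenthesis): /k/ and /p/ form a stop–stop cluster, so [a] is inserted between them. /hiwakpiibebeo/ → hiwakapiibebeo.
Rule 3 (final vowel raising): /o/ is a mid vowel in word-final position, so it raises to [u]. /hiwakapiibebeo/ → hiwakapiibebeu.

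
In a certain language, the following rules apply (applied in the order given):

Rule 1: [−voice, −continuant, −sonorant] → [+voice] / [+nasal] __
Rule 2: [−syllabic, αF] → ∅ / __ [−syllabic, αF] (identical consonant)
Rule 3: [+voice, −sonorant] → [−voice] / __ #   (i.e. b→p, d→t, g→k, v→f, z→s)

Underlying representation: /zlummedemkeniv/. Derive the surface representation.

Rule 1 (post-nasal voicing): /k/ is a voiceless stop immediately after the nasal /m/, so it voices to [g]. /zlummedemkeniv/ → zlummedemgeniv.
Rule 2 (degemination): /mm/ is a geminate; the first /m/ deletes. /zlummedemgeniv/ → zlumedemgeniv.
Rule 3 (final devoicing): /v/ is a voiced obstruent in word-final position, so it devoices to [f]. /zlumedemgeniv/ → zlumedemgenif.

zlumedemgenif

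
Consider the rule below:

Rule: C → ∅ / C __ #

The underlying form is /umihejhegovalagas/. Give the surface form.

umihejhegovalagas

No segment of /umihejhegovalagas/ meets the structural description of the rule, so the form surfaces unchanged.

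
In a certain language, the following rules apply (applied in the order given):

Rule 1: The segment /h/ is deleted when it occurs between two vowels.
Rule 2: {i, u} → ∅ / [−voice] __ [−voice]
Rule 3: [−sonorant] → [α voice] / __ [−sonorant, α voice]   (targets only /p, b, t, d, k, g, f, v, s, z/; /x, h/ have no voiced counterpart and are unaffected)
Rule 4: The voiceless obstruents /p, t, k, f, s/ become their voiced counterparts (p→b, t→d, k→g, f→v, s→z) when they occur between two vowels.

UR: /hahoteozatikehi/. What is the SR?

Rule 1 (intervocalic h-deletion): /h/ occurs between vowels /a/ and /o/, so it deletes. /h/ occurs between vowels /e/ and /i/, so it deletes. /hahoteozatikehi/ → haoteozatikei.
Rule 2 (high vowel syncope): /i/ is a high vowel flanked by voiceless consonants /t/ and /k/, so it deletes. /haoteozatikei/ → haoteozatkei.
Rule 3 (regressive voicing assimilation): no segment meets the environment; /haoteozatkei/ is unchanged.
Rule 4 (intervocalic voicing): /t/ is a voiceless obstruent between vowels /o/ and /e/, so it voices to [d]. /haoteozatkei/ → haodeozatkei.

haodeozatkei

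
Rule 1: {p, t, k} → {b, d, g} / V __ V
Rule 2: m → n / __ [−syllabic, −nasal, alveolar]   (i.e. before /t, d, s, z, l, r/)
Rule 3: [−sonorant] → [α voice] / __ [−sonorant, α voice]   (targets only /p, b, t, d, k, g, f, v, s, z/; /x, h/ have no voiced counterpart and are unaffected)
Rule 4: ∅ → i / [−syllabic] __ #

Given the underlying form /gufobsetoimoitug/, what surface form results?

gufopsedoimoidugi

Rule 1 (intervocalic voicing): /t/ is a voiceless stop between vowels /e/ and /o/, so it voices to [d]. /t/ is a voiceless stop between vowels /i/ and /u/, so it voices to [d]. /gufobsetoimoitug/ → gufobsedoimoidug.
Rule 2 (nasal place assimilation): no segment meets the environment; /gufobsedoimoidug/ is unchanged.
Rule 3 (regressive voicing assimilation): /b/ precedes the voiceless obstruent /s/, so it devoices to [p] by assimilation. /gufobsedoimoidug/ → gufopsedoimoidug.
Rule 4 (final i-epenthesis): the form ends in the consonant /g/, so [i] is inserted word-finally. /gufopsedoimoidug/ → gufopsedoimoidugi.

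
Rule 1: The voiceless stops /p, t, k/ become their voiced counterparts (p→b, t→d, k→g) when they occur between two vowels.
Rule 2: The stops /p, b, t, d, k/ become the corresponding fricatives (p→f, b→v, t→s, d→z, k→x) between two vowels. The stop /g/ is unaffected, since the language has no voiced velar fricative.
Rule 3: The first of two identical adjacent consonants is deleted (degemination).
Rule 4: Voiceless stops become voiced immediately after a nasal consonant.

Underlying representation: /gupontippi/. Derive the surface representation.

guvondipi

Rule 1 (intervocalic voicing): /p/ is a voiceless stop between vowels /u/ and /o/, so it voices to [b]. /gupontippi/ → gubontippi.
Rule 2 (intervocalic spirantization): /b/ is a stop between vowels /u/ and /o/, so it spirantizes to the fricative [v]. /gubontippi/ → guvontippi.
Rule 3 (degemination): /pp/ is a geminate; the first /p/ deletes. /guvontippi/ → guvontipi.
Rule 4 (post-nasal voicing): /t/ is a voiceless stop immediately after the nasal /n/, so it voices to [d]. /guvontipi/ → guvondipi.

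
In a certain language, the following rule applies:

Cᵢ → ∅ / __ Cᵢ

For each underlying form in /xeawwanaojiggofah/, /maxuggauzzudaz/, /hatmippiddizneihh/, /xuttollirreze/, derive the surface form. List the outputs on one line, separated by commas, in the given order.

/xeawwanaojiggofah/: /ww/ is a geminate; the first /w/ deletes. /gg/ is a geminate; the first /g/ deletes. → [xeawanaojigofah].
/maxuggauzzudaz/: /gg/ is a geminate; the first /g/ deletes. /zz/ is a geminate; the first /z/ deletes. → [maxugauzudaz].
/hatmippiddizneihh/: /pp/ is a geminate; the first /p/ deletes. /dd/ is a geminate; the first /d/ deletes. /hh/ is a geminate; the first /h/ deletes. → [hatmipidizneih].
/xuttollirreze/: /tt/ is a geminate; the first /t/ deletes. /ll/ is a geminate; the first /l/ deletes. /rr/ is a geminate; the first /r/ deletes. → [xutolireze].

xeawanaojigofah, maxugauzudaz, hatmipidizneih, xutolireze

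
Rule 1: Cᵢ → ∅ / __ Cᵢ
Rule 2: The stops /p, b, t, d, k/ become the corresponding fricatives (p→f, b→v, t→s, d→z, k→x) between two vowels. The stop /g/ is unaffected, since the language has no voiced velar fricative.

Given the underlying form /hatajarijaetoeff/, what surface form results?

hasajarijaesoef

Rule 1 (degemination): /ff/ is a geminate; the first /f/ deletes. /hatajarijaetoeff/ → hatajarijaetoef.
Rule 2 (intervocalic spirantization): /t/ is a stop between vowels /a/ and /a/, so it spirantizes to the fricative [s]. /t/ is a stop between vowels /e/ and /o/, so it spirantizes to the fricative [s]. /hatajarijaetoef/ → hasajarijaesoef.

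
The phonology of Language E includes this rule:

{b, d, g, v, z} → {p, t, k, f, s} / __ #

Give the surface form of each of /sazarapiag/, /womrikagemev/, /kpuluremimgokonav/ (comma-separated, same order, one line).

sazarapiak, womrikagemef, kpuluremimgokonaf

/sazarapiag/: /g/ is a voiced obstruent in word-final position, so it devoices to [k]. → [sazarapiak].
/womrikagemev/: /v/ is a voiced obstruent in word-final position, so it devoices to [f]. → [womrikagemef].
/kpuluremimgokonav/: /v/ is a voiced obstruent in word-final position, so it devoices to [f]. → [kpuluremimgokonaf].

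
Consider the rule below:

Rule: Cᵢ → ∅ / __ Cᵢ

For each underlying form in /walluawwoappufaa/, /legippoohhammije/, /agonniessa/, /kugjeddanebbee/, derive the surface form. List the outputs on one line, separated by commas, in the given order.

/walluawwoappufaa/: /ll/ is a geminate; the first /l/ deletes. /ww/ is a geminate; the first /w/ deletes. /pp/ is a geminate; the first /p/ deletes. → [waluawoapufaa].
/legippoohhammije/: /pp/ is a geminate; the first /p/ deletes. /hh/ is a geminate; the first /h/ deletes. /mm/ is a geminate; the first /m/ deletes. → [legipoohamije].
/agonniessa/: /nn/ is a geminate; the first /n/ deletes. /ss/ is a geminate; the first /s/ deletes. → [agoniesa].
/kugjeddanebbee/: /dd/ is a geminate; the first /d/ deletes. /bb/ is a geminate; the first /b/ deletes. → [kugjedanebee].

waluawoapufaa, legipoohamije, agoniesa, kugjedanebee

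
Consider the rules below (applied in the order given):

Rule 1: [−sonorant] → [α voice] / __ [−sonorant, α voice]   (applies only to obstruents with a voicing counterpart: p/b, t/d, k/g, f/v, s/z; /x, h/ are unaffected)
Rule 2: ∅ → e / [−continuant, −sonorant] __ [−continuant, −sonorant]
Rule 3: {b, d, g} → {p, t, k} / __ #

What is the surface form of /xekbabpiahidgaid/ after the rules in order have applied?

xegebapepiahidegait

Rule 1 (regressive voicing assimilation): /k/ precedes the voiced obstruent /b/, so it voices to [g] by assimilation. /b/ precedes the voiceless obstruent /p/, so it devoices to [p] by assimilation. /xekbabpiahidgaid/ → xegbappiahidgaid.
Rule 2 (stop-cluster e-epenthesis): /g/ and /b/ form a stop–stop cluster, so [e] is inserted between them. /p/ and /p/ form a stop–stop cluster, so [e] is inserted between them. /d/ and /g/ form a stop–stop cluster, so [e] is inserted between them. /xegbappiahidgaid/ → xegebapepiahidegaid.
Rule 3 (final devoicing): /d/ is a voiced stop in word-final position, so it devoices to [t]. /xegebapepiahidegaid/ → xegebapepiahidegait.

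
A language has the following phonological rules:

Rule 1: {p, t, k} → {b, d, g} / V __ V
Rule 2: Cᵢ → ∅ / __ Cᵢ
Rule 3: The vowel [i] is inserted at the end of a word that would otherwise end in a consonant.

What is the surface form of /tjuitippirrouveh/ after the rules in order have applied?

Rule 1 (intervocalic voicing): /t/ is a voiceless stop between vowels /i/ and /i/, so it voices to [d]. /tjuitippirrouveh/ → tjuidippirrouveh.
Rule 2 (degemination): /pp/ is a geminate; the first /p/ deletes. /rr/ is a geminate; the first /r/ deletes. /tjuidippirrouveh/ → tjuidipirouveh.
Rule 3 (final i-epenthesis): the form ends in the consonant /h/, so [i] is inserted word-finally. /tjuidipirouveh/ → tjuidipirouvehi.

tjuidipirouvehi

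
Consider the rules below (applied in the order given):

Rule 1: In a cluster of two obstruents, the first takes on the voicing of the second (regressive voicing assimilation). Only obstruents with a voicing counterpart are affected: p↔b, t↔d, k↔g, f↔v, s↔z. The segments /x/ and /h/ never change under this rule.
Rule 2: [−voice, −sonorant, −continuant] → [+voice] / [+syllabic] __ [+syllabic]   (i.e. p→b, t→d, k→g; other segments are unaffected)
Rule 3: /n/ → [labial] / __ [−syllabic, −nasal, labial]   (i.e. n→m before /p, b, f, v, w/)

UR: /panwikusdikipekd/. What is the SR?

pamwiguzdigibegd

Rule 1 (regressive voicing assimilation): /s/ precedes the voiced obstruent /d/, so it voices to [z] by assimilation. /k/ precedes the voiced obstruent /d/, so it voices to [g] by assimilation. /panwikusdikipekd/ → panwikuzdikipegd.
Rule 2 (intervocalic voicing): /k/ is a voiceless stop between vowels /i/ and /u/, so it voices to [g]. /k/ is a voiceless stop between vowels /i/ and /i/, so it voices to [g]. /p/ is a voiceless stop between vowels /i/ and /e/, so it voices to [b]. /panwikuzdikipegd/ → panwiguzdigibegd.
Rule 3 (nasal place assimilation): /n/ precedes the labial consonant /w/, so it assimilates in place to [m]. /panwiguzdigibegd/ → pamwiguzdigibegd.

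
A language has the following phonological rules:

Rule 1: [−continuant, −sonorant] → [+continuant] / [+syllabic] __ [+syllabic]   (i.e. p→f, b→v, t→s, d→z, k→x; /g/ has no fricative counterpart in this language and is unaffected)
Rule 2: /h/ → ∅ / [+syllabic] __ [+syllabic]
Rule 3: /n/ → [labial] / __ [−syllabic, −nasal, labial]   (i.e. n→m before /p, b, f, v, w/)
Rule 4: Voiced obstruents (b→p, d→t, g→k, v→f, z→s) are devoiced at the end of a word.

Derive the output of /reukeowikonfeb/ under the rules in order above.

reuxeowixomfep

Rule 1 (intervocalic spirantization): /k/ is a stop between vowels /u/ and /e/, so it spirantizes to the fricative [x]. /k/ is a stop between vowels /i/ and /o/, so it spirantizes to the fricative [x]. /reukeowikonfeb/ → reuxeowixonfeb.
Rule 2 (intervocalic h-deletion): no segment meets the environment; /reuxeowixonfeb/ is unchanged.
Rule 3 (nasal place assimilation): /n/ precedes the labial consonant /f/, so it assimilates in place to [m]. /reuxeowixonfeb/ → reuxeowixomfeb.
Rule 4 (final devoicing): /b/ is a voiced obstruent in word-final position, so it devoices to [p]. /reuxeowixomfeb/ → reuxeowixomfep.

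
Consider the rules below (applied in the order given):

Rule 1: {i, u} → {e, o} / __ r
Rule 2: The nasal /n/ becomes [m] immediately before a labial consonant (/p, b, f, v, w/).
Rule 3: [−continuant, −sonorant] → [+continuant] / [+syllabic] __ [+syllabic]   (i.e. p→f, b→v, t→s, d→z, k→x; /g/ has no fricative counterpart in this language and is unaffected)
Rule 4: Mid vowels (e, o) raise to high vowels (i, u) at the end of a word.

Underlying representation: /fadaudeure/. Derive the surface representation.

Rule 1 (pre-rhotic lowering): /u/ is a high vowel immediately before /r/, so it lowers to [o]. /fadaudeure/ → fadaudeore.
Rule 2 (nasal place assimilation): no segment meets the environment; /fadaudeore/ is unchanged.
Rule 3 (intervocalic spirantization): /d/ is a stop between vowels /a/ and /a/, so it spirantizes to the fricative [z]. /d/ is a stop between vowels /u/ and /e/, so it spirantizes to the fricative [z]. /fadaudeore/ → fazauzeore.
Rule 4 (final vowel raising): /e/ is a mid vowel in word-final position, so it raises to [i]. /fazauzeore/ → fazauzeori.

fazauzeori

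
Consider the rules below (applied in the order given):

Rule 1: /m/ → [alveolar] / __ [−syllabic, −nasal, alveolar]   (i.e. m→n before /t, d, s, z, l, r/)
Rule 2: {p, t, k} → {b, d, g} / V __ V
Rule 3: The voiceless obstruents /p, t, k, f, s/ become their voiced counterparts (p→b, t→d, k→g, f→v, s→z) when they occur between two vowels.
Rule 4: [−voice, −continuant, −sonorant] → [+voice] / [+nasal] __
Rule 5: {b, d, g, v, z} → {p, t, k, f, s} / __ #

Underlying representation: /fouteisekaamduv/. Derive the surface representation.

foudeizegaanduf

Rule 1 (nasal place assimilation): /m/ precedes the alveolar consonant /d/, so it assimilates in place to [n]. /fouteisekaamduv/ → fouteisekaanduv.
Rule 2 (intervocalic voicing): /t/ is a voiceless stop between vowels /u/ and /e/, so it voices to [d]. /k/ is a voiceless stop between vowels /e/ and /a/, so it voices to [g]. /fouteisekaanduv/ → foudeisegaanduv.
Rule 3 (intervocalic voicing): /s/ is a voiceless obstruent between vowels /i/ and /e/, so it voices to [z]. /foudeisegaanduv/ → foudeizegaanduv.
Rule 4 (post-nasal voicing): no segment meets the environment; /foudeizegaanduv/ is unchanged.
Rule 5 (final devoicing): /v/ is a voiced obstruent in word-final position, so it devoices to [f]. /foudeizegaanduv/ → foudeizegaanduf.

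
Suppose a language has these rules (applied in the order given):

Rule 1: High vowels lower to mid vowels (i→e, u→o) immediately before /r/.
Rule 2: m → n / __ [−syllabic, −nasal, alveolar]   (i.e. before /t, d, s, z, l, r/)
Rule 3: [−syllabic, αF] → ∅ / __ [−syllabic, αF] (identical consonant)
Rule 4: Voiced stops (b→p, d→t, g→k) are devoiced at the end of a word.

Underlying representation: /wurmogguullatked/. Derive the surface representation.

Rule 1 (pre-rhotic lowering): /u/ is a high vowel immediately before /r/, so it lowers to [o]. /wurmogguullatked/ → wormogguullatked.
Rule 2 (nasal place assimilation): no segment meets the environment; /wormogguullatked/ is unchanged.
Rule 3 (degemination): /gg/ is a geminate; the first /g/ deletes. /ll/ is a geminate; the first /l/ deletes. /wormogguullatked/ → wormoguulatked.
Rule 4 (final devoicing): /d/ is a voiced stop in word-final position, so it devoices to [t]. /wormoguulatked/ → wormoguulatket.

wormoguulatket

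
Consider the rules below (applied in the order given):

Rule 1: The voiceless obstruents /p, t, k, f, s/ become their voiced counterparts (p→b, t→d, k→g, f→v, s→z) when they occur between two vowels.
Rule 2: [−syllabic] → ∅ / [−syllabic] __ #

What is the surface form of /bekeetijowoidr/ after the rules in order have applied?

begeedijowoid

Rule 1 (intervocalic voicing): /k/ is a voiceless obstruent between vowels /e/ and /e/, so it voices to [g]. /t/ is a voiceless obstruent between vowels /e/ and /i/, so it voices to [d]. /bekeetijowoidr/ → begeedijowoidr.
Rule 2 (final cluster simplification): /r/ is the second consonant of a word-final cluster /dr/, so it deletes. /begeedijowoidr/ → begeedijowoid.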